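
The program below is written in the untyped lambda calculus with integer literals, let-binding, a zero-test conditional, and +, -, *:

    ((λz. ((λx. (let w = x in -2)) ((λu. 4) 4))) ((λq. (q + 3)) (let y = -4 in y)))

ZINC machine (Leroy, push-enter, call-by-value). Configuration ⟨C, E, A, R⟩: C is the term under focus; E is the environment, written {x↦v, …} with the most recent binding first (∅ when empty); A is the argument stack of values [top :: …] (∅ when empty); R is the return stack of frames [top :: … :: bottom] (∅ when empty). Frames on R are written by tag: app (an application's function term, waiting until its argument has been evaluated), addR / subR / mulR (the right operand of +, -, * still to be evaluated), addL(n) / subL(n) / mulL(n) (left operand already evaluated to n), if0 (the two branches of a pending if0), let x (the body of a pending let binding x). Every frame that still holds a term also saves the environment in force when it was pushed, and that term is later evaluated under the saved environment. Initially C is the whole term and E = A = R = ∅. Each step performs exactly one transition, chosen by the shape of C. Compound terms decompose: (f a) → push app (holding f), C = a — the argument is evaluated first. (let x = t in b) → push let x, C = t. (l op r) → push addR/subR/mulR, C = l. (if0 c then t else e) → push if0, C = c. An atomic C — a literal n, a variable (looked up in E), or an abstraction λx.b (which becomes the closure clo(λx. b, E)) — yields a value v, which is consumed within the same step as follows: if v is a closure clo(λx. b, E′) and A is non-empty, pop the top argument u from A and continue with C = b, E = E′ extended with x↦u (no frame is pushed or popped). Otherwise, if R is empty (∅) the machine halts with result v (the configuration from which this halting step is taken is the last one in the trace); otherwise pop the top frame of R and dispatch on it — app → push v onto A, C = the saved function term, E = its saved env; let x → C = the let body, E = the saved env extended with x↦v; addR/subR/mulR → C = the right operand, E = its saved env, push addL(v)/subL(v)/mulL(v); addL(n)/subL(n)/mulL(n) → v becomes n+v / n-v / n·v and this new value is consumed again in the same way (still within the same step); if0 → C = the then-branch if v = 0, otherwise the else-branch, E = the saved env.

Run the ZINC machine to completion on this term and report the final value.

t=0: <C=((λz. ((λx. (let w = x in -2)) ((λu. 4) 4))) ((λq. (q + 3)) (let y = -4 in y))), E=∅, A=∅, R=∅>
t=1: <C=((λq. (q + 3)) (let y = -4 in y)), E=∅, A=∅, R=[app]>
t=2: <C=(let y = -4 in y), E=∅, A=∅, R=[app :: app]>
t=3: <C=-4, E=∅, A=∅, R=[let y :: app :: app]>
t=4: <C=y, E={y↦-4}, A=∅, R=[app :: app]>
t=5: <C=(λq. (q + 3)), E=∅, A=[-4], R=[app]>
t=6: <C=(q + 3), E={q↦-4}, A=∅, R=[app]>
t=7: <C=q, E={q↦-4}, A=∅, R=[addR :: app]>
t=8: <C=3, E={q↦-4}, A=∅, R=[addL(-4) :: app]>
t=9: <C=(λz. ((λx. (let w = x in -2)) ((λu. 4) 4))), E=∅, A=[-1], R=∅>
t=10: <C=((λx. (let w = x in -2)) ((λu. 4) 4)), E={z↦-1}, A=∅, R=∅>
t=11: <C=((λu. 4) 4), E={z↦-1}, A=∅, R=[app]>
t=12: <C=4, E={z↦-1}, A=∅, R=[app :: app]>
t=13: <C=(λu. 4), E={z↦-1}, A=[4], R=[app]>
t=14: <C=4, E={u↦4, z↦-1}, A=∅, R=[app]>
t=15: <C=(λx. (let w = x in -2)), E={z↦-1}, A=[4], R=∅>
t=16: <C=(let w = x in -2), E={x↦4, z↦-1}, A=∅, R=∅>
t=17: <C=x, E={x↦4, z↦-1}, A=∅, R=[let w]>
t=18: <C=-2, E={w↦4, x↦4, z↦-1}, A=∅, R=∅>
→ final value -2

Answer: -2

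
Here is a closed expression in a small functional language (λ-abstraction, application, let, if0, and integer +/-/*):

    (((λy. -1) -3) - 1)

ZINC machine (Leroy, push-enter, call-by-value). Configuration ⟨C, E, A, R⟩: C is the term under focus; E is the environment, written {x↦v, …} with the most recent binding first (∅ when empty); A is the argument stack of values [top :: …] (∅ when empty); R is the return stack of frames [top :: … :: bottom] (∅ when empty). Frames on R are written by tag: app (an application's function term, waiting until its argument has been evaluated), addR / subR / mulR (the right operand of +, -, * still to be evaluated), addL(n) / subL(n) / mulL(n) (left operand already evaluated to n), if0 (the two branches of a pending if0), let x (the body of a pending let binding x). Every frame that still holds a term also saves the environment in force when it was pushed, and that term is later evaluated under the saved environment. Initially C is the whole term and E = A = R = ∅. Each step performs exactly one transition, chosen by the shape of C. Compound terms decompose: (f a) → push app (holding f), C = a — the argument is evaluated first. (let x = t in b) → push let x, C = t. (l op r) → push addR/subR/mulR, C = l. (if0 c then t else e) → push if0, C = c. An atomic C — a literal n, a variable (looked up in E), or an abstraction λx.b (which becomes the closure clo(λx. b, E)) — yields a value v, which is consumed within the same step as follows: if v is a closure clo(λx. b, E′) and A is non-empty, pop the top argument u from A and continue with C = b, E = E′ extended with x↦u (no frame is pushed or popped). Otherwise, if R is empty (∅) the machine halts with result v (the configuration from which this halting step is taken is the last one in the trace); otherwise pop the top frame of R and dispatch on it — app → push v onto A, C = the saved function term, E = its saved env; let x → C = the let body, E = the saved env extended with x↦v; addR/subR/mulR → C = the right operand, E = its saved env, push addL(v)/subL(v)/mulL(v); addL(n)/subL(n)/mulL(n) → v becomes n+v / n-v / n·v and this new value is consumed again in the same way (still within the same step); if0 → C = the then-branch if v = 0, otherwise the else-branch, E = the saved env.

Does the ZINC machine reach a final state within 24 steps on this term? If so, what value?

Answer: -2

Machine steps:
step 0: ⟨C=(((λy. -1) -3) - 1); E=∅; A=∅; R=∅⟩
step 1: ⟨C=((λy. -1) -3); E=∅; A=∅; R=[subR]⟩
step 2: ⟨C=-3; E=∅; A=∅; R=[app :: subR]⟩
step 3: ⟨C=(λy. -1); E=∅; A=[-3]; R=[subR]⟩
step 4: ⟨C=-1; E={y↦-3}; A=∅; R=[subR]⟩
step 5: ⟨C=1; E=∅; A=∅; R=[subL(-1)]⟩
→ final value -2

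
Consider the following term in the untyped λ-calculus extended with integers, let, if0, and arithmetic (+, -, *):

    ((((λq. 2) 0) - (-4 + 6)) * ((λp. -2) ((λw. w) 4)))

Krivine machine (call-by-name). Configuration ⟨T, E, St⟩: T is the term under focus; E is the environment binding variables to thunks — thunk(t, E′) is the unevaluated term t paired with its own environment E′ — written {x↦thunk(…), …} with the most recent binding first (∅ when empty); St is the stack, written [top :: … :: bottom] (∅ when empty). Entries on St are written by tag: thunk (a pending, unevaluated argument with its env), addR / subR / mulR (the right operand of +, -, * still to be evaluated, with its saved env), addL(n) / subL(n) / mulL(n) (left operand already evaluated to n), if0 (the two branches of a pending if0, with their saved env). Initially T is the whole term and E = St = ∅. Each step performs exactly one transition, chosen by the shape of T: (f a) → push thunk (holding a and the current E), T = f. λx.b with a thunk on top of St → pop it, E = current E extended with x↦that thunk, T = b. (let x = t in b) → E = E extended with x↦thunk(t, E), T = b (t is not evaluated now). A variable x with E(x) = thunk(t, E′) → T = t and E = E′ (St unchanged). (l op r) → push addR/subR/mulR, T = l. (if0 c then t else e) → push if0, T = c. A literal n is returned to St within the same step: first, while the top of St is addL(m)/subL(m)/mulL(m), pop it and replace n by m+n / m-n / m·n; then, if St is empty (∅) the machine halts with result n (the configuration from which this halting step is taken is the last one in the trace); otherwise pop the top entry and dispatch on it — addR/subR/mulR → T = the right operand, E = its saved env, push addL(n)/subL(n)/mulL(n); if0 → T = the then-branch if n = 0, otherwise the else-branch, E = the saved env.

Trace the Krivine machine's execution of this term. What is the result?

Answer: 0

Derivation:
step 0: ⟨T=((((λq. 2) 0) - (-4 + 6)) * ((λp. -2) ((λw. w) 4))); E=∅; St=∅⟩
step 1: ⟨T=(((λq. 2) 0) - (-4 + 6)); E=∅; St=[mulR]⟩
step 2: ⟨T=((λq. 2) 0); E=∅; St=[subR :: mulR]⟩
step 3: ⟨T=(λq. 2); E=∅; St=[thunk :: subR :: mulR]⟩
step 4: ⟨T=2; E={q↦thunk(0, ∅)}; St=[subR :: mulR]⟩
step 5: ⟨T=(-4 + 6); E=∅; St=[subL(2) :: mulR]⟩
step 6: ⟨T=-4; E=∅; St=[addR :: subL(2) :: mulR]⟩
step 7: ⟨T=6; E=∅; St=[addL(-4) :: subL(2) :: mulR]⟩
step 8: ⟨T=((λp. -2) ((λw. w) 4)); E=∅; St=[mulL(0)]⟩
step 9: ⟨T=(λp. -2); E=∅; St=[thunk :: mulL(0)]⟩
step 10: ⟨T=-2; E={p↦thunk(((λw. w) 4), ∅)}; St=[mulL(0)]⟩
→ final value 0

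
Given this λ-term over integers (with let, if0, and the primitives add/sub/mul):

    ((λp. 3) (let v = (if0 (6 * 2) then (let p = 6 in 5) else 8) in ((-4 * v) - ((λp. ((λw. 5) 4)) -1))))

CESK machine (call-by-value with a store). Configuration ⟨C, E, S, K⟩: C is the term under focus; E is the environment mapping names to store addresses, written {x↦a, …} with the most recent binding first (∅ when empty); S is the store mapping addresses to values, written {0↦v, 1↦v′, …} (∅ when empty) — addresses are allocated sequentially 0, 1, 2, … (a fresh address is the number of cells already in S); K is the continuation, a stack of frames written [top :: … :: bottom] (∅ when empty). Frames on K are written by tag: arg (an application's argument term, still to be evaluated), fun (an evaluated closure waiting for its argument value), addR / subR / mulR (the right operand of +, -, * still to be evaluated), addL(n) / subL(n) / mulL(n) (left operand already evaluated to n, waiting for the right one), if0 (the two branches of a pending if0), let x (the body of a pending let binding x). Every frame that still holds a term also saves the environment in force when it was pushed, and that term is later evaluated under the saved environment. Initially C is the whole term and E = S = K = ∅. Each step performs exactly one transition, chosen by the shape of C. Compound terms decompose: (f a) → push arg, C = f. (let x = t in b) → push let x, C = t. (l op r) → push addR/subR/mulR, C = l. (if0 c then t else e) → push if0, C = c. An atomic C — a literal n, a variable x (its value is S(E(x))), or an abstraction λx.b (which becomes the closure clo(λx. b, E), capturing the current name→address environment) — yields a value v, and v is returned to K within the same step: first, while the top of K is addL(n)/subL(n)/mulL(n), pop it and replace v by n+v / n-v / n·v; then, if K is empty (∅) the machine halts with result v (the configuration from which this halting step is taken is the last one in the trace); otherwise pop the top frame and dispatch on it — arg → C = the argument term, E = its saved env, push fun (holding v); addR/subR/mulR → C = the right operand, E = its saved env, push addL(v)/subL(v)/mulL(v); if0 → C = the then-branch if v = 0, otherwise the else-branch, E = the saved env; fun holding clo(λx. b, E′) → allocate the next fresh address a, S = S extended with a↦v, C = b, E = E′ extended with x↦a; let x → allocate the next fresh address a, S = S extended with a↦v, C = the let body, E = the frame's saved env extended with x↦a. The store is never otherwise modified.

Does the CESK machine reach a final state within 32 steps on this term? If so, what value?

step 0: ⟨C=((λp. 3) (let v = (if0 (6 * 2) then (let p = 6 in 5) else 8) in ((-4 * v) - ((λp. ((λw. 5) 4)) -1)))); E=∅; S=∅; K=∅⟩
step 1: ⟨C=(λp. 3); E=∅; S=∅; K=[arg]⟩
step 2: ⟨C=(let v = (if0 (6 * 2) then (let p = 6 in 5) else 8) in ((-4 * v) - ((λp. ((λw. 5) 4)) -1))); E=∅; S=∅; K=[fun]⟩
step 3: ⟨C=(if0 (6 * 2) then (let p = 6 in 5) else 8); E=∅; S=∅; K=[let v :: fun]⟩
step 4: ⟨C=(6 * 2); E=∅; S=∅; K=[if0 :: let v :: fun]⟩
step 5: ⟨C=6; E=∅; S=∅; K=[mulR :: if0 :: let v :: fun]⟩
step 6: ⟨C=2; E=∅; S=∅; K=[mulL(6) :: if0 :: let v :: fun]⟩
step 7: ⟨C=8; E=∅; S=∅; K=[let v :: fun]⟩
step 8: ⟨C=((-4 * v) - ((λp. ((λw. 5) 4)) -1)); E={v↦0}; S={0↦8}; K=[fun]⟩
step 9: ⟨C=(-4 * v); E={v↦0}; S={0↦8}; K=[subR :: fun]⟩
step 10: ⟨C=-4; E={v↦0}; S={0↦8}; K=[mulR :: subR :: fun]⟩
step 11: ⟨C=v; E={v↦0}; S={0↦8}; K=[mulL(-4) :: subR :: fun]⟩
step 12: ⟨C=((λp. ((λw. 5) 4)) -1); E={v↦0}; S={0↦8}; K=[subL(-32) :: fun]⟩
step 13: ⟨C=(λp. ((λw. 5) 4)); E={v↦0}; S={0↦8}; K=[arg :: subL(-32) :: fun]⟩
step 14: ⟨C=-1; E={v↦0}; S={0↦8}; K=[fun :: subL(-32) :: fun]⟩
step 15: ⟨C=((λw. 5) 4); E={p↦1, v↦0}; S={0↦8, 1↦-1}; K=[subL(-32) :: fun]⟩
step 16: ⟨C=(λw. 5); E={p↦1, v↦0}; S={0↦8, 1↦-1}; K=[arg :: subL(-32) :: fun]⟩
step 17: ⟨C=4; E={p↦1, v↦0}; S={0↦8, 1↦-1}; K=[fun :: subL(-32) :: fun]⟩
step 18: ⟨C=5; E={w↦2, p↦1, v↦0}; S={0↦8, 1↦-1, 2↦4}; K=[subL(-32) :: fun]⟩
step 19: ⟨C=3; E={p↦3}; S={0↦8, 1↦-1, 2↦4, 3↦-37}; K=∅⟩
→ final value 3

Answer: 3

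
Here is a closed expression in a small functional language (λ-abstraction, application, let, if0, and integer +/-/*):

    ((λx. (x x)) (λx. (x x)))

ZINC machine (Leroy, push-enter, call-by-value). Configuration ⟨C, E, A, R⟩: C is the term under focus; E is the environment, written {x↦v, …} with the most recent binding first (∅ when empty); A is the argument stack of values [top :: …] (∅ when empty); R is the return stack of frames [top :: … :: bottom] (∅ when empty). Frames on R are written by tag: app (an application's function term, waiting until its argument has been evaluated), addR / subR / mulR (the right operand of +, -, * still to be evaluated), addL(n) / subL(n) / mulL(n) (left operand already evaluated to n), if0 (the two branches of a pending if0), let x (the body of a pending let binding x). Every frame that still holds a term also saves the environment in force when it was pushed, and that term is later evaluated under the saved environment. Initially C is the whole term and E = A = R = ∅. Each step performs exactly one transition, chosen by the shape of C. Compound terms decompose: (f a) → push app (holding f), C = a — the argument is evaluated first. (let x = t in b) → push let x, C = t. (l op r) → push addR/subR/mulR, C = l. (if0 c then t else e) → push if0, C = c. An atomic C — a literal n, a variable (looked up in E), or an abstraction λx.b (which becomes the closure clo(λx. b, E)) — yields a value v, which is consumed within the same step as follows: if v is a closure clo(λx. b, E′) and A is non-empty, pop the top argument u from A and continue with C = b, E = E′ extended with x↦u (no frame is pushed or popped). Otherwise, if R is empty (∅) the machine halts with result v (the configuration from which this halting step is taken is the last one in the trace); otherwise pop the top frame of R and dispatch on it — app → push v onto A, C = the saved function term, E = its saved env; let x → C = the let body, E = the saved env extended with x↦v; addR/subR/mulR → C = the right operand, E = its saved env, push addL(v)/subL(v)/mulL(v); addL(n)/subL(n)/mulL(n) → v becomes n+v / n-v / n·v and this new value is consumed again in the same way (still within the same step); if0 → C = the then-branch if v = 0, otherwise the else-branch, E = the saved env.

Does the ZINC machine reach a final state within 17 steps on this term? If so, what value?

[0] ⟨C=((λx. (x x)) (λx. (x x))); E=∅; A=∅; R=∅⟩
[1] ⟨C=(λx. (x x)); E=∅; A=∅; R=[app]⟩
[2] ⟨C=(λx. (x x)); E=∅; A=[clo(λx. (x x), ∅)]; R=∅⟩
[3] ⟨C=(x x); E={x↦clo(λx. (x x), ∅)}; A=∅; R=∅⟩
[4] ⟨C=x; E={x↦clo(λx. (x x), ∅)}; A=∅; R=[app]⟩
[5] ⟨C=x; E={x↦clo(λx. (x x), ∅)}; A=[clo(λx. (x x), ∅)]; R=∅⟩
… configuration repeats with period 3 (steps 3–5 recur indefinitely) …

Answer: DIVERGES (no final state within 17 steps)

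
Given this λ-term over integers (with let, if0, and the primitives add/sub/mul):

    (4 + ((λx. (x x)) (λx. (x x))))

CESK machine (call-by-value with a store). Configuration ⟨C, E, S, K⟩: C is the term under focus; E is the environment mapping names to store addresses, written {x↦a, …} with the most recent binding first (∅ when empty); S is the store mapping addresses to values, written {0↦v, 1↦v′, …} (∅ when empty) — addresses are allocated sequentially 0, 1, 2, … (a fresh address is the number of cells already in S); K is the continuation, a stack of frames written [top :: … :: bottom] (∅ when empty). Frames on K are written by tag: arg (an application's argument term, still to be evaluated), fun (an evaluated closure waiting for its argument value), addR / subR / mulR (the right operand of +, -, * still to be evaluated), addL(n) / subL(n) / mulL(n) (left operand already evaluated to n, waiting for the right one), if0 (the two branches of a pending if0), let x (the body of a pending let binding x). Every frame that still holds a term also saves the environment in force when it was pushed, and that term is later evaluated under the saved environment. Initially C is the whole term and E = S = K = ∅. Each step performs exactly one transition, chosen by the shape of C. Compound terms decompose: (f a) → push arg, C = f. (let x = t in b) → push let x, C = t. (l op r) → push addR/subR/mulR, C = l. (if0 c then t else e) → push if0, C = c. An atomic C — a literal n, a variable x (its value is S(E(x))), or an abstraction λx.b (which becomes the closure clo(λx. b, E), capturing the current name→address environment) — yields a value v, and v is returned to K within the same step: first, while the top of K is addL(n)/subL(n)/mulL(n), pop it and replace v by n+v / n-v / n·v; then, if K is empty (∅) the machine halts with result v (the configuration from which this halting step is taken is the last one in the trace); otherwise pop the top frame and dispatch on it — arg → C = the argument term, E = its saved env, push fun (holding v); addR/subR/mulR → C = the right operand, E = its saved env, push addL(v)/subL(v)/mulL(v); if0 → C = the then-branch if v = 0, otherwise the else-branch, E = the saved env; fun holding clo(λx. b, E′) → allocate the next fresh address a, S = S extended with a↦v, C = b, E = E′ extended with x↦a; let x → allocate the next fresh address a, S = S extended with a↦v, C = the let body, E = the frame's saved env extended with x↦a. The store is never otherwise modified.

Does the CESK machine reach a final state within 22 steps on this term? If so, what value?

t=0: [C=(4 + ((λx. (x x)) (λx. (x x)))) | E=∅ | S=∅ | K=∅]
t=1: [C=4 | E=∅ | S=∅ | K=[addR]]
t=2: [C=((λx. (x x)) (λx. (x x))) | E=∅ | S=∅ | K=[addL(4)]]
t=3: [C=(λx. (x x)) | E=∅ | S=∅ | K=[arg :: addL(4)]]
t=4: [C=(λx. (x x)) | E=∅ | S=∅ | K=[fun :: addL(4)]]
t=5: [C=(x x) | E={x↦0} | S={0↦clo(λx. (x x), ∅)} | K=[addL(4)]]
t=6: [C=x | E={x↦0} | S={0↦clo(λx. (x x), ∅)} | K=[arg :: addL(4)]]
t=7: [C=x | E={x↦0} | S={0↦clo(λx. (x x), ∅)} | K=[fun :: addL(4)]]
t=8: [C=(x x) | E={x↦1} | S={0↦clo(λx. (x x), ∅), 1↦clo(λx. (x x), ∅)} | K=[addL(4)]]
t=9: [C=x | E={x↦1} | S={0↦clo(λx. (x x), ∅), 1↦clo(λx. (x x), ∅)} | K=[arg :: addL(4)]]
t=10: [C=x | E={x↦1} | S={0↦clo(λx. (x x), ∅), 1↦clo(λx. (x x), ∅)} | K=[fun :: addL(4)]]
t=11: [C=(x x) | E={x↦2} | S={0↦clo(λx. (x x), ∅), 1↦clo(λx. (x x), ∅), 2↦clo(λx. (x x), ∅)} | K=[addL(4)]]
t=12: [C=x | E={x↦2} | S={0↦clo(λx. (x x), ∅), 1↦clo(λx. (x x), ∅), 2↦clo(λx. (x x), ∅)} | K=[arg :: addL(4)]]
t=13: [C=x | E={x↦2} | S={0↦clo(λx. (x x), ∅), 1↦clo(λx. (x x), ∅), 2↦clo(λx. (x x), ∅)} | K=[fun :: addL(4)]]
t=14: [C=(x x) | E={x↦3} | S={0↦clo(λx. (x x), ∅), 1↦clo(λx. (x x), ∅), 2↦clo(λx. (x x), ∅), 3↦clo(λx. (x x), ∅)} | K=[addL(4)]]
t=15: [C=x | E={x↦3} | S={0↦clo(λx. (x x), ∅), 1↦clo(λx. (x x), ∅), 2↦clo(λx. (x x), ∅), 3↦clo(λx. (x x), ∅)} | K=[arg :: addL(4)]]
t=16: [C=x | E={x↦3} | S={0↦clo(λx. (x x), ∅), 1↦clo(λx. (x x), ∅), 2↦clo(λx. (x x), ∅), 3↦clo(λx. (x x), ∅)} | K=[fun :: addL(4)]]
t=17: [C=(x x) | E={x↦4} | S={0↦clo(λx. (x x), ∅), 1↦clo(λx. (x x), ∅), 2↦clo(λx. (x x), ∅), 3↦clo(λx. (x x), ∅), 4↦clo(λx. (x x), ∅)} | K=[addL(4)]]
t=18: [C=x | E={x↦4} | S={0↦clo(λx. (x x), ∅), 1↦clo(λx. (x x), ∅), 2↦clo(λx. (x x), ∅), 3↦clo(λx. (x x), ∅), 4↦clo(λx. (x x), ∅)} | K=[arg :: addL(4)]]
t=19: [C=x | E={x↦4} | S={0↦clo(λx. (x x), ∅), 1↦clo(λx. (x x), ∅), 2↦clo(λx. (x x), ∅), 3↦clo(λx. (x x), ∅), 4↦clo(λx. (x x), ∅)} | K=[fun :: addL(4)]]
t=20: [C=(x x) | E={x↦5} | S={0↦clo(λx. (x x), ∅), 1↦clo(λx. (x x), ∅), 2↦clo(λx. (x x), ∅), 3↦clo(λx. (x x), ∅), 4↦clo(λx. (x x), ∅), 5↦clo(λx. (x x), ∅)} | K=[addL(4)]]
t=21: [C=x | E={x↦5} | S={0↦clo(λx. (x x), ∅), 1↦clo(λx. (x x), ∅), 2↦clo(λx. (x x), ∅), 3↦clo(λx. (x x), ∅), 4↦clo(λx. (x x), ∅), 5↦clo(λx. (x x), ∅)} | K=[arg :: addL(4)]]
t=22: [C=x | E={x↦5} | S={0↦clo(λx. (x x), ∅), 1↦clo(λx. (x x), ∅), 2↦clo(λx. (x x), ∅), 3↦clo(λx. (x x), ∅), 4↦clo(λx. (x x), ∅), 5↦clo(λx. (x x), ∅)} | K=[fun :: addL(4)]]
→ 22 transitions taken and the configuration is still not final: no result within 22 steps

Answer: DIVERGES (no final state within 22 steps)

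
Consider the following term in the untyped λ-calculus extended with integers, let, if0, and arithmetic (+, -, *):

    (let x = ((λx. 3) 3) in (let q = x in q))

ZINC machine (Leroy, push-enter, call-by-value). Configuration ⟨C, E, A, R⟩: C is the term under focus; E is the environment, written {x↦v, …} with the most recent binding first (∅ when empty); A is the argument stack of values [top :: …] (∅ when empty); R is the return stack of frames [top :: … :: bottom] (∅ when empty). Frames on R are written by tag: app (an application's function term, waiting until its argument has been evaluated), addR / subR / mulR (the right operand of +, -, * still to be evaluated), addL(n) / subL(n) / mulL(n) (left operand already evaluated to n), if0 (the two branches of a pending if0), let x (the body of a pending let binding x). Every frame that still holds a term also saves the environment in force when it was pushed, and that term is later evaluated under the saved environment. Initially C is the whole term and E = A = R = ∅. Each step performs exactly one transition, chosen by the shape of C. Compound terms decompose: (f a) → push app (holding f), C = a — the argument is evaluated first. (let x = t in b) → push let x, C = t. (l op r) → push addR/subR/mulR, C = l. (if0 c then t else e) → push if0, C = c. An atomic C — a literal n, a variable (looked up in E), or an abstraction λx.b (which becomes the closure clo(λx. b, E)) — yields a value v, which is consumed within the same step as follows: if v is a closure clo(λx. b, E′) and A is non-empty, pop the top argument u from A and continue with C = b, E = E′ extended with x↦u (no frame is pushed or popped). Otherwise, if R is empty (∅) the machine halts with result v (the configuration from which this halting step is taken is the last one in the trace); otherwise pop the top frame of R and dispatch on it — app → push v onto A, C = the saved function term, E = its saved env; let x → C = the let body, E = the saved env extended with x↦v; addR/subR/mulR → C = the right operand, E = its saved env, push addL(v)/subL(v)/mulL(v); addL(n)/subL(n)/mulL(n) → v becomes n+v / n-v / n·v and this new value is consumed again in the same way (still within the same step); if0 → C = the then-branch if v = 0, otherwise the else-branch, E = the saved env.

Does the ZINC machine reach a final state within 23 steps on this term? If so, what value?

step 0: <C=(let x = ((λx. 3) 3) in (let q = x in q)), E=∅, A=∅, R=∅>
step 1: <C=((λx. 3) 3), E=∅, A=∅, R=[let x]>
step 2: <C=3, E=∅, A=∅, R=[app :: let x]>
step 3: <C=(λx. 3), E=∅, A=[3], R=[let x]>
step 4: <C=3, E={x↦3}, A=∅, R=[let x]>
step 5: <C=(let q = x in q), E={x↦3}, A=∅, R=∅>
step 6: <C=x, E={x↦3}, A=∅, R=[let q]>
step 7: <C=q, E={q↦3, x↦3}, A=∅, R=∅>
→ final value 3

Answer: 3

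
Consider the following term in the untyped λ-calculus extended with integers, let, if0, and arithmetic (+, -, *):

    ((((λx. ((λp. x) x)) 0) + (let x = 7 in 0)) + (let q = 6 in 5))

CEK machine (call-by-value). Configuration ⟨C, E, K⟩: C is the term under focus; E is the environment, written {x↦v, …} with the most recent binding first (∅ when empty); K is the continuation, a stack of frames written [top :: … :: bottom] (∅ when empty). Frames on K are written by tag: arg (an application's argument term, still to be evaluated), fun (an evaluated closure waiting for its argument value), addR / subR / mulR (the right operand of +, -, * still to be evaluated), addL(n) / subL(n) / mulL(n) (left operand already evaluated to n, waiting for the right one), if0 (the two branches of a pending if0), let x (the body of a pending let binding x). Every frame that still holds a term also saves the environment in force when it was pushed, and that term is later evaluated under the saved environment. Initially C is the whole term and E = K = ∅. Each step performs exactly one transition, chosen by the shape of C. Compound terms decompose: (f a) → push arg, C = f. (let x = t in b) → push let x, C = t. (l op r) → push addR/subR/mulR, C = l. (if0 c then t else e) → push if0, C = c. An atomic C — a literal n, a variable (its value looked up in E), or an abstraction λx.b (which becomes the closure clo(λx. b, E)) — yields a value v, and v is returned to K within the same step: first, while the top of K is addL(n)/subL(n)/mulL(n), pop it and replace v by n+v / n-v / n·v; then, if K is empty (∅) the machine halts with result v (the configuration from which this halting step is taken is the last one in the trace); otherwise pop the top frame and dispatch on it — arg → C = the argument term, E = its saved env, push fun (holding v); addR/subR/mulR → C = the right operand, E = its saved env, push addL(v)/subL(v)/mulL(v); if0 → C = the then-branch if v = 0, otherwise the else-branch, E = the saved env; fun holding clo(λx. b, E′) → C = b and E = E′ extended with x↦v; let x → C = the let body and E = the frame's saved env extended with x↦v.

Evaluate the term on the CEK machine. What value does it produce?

0. [C=((((λx. ((λp. x) x)) 0) + (let x = 7 in 0)) + (let q = 6 in 5)) | E=∅ | K=∅]
1. [C=(((λx. ((λp. x) x)) 0) + (let x = 7 in 0)) | E=∅ | K=[addR]]
2. [C=((λx. ((λp. x) x)) 0) | E=∅ | K=[addR :: addR]]
3. [C=(λx. ((λp. x) x)) | E=∅ | K=[arg :: addR :: addR]]
4. [C=0 | E=∅ | K=[fun :: addR :: addR]]
5. [C=((λp. x) x) | E={x↦0} | K=[addR :: addR]]
6. [C=(λp. x) | E={x↦0} | K=[arg :: addR :: addR]]
7. [C=x | E={x↦0} | K=[fun :: addR :: addR]]
8. [C=x | E={p↦0, x↦0} | K=[addR :: addR]]
9. [C=(let x = 7 in 0) | E=∅ | K=[addL(0) :: addR]]
10. [C=7 | E=∅ | K=[let x :: addL(0) :: addR]]
11. [C=0 | E={x↦7} | K=[addL(0) :: addR]]
12. [C=(let q = 6 in 5) | E=∅ | K=[addL(0)]]
13. [C=6 | E=∅ | K=[let q :: addL(0)]]
14. [C=5 | E={q↦6} | K=[addL(0)]]
→ final value 5

Answer: 5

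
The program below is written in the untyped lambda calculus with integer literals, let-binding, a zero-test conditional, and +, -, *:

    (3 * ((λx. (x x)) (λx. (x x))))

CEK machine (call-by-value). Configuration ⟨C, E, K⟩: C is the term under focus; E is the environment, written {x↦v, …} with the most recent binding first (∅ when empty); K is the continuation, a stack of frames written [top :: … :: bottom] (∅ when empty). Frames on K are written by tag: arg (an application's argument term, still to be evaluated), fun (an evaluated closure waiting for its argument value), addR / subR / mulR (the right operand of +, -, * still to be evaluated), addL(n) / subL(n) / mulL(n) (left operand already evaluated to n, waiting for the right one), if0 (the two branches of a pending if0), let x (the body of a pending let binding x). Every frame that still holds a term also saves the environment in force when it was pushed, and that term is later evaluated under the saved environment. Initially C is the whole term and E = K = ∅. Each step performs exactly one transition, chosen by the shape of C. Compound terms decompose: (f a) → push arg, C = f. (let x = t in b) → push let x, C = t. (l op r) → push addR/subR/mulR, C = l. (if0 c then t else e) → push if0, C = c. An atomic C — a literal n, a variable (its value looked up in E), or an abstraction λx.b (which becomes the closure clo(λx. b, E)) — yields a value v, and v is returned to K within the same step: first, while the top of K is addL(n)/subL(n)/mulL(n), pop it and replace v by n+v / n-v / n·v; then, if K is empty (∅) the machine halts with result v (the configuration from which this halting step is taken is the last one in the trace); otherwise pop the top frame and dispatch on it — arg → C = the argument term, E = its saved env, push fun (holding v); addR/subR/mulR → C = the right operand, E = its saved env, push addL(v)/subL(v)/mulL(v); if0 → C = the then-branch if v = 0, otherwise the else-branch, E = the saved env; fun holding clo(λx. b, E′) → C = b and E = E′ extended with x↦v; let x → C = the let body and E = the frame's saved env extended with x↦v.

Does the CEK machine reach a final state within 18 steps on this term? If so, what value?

Answer: DIVERGES (no final state within 18 steps)

Machine steps:
0. <C=(3 * ((λx. (x x)) (λx. (x x)))), E=∅, K=∅>
1. <C=3, E=∅, K=[mulR]>
2. <C=((λx. (x x)) (λx. (x x))), E=∅, K=[mulL(3)]>
3. <C=(λx. (x x)), E=∅, K=[arg :: mulL(3)]>
4. <C=(λx. (x x)), E=∅, K=[fun :: mulL(3)]>
5. <C=(x x), E={x↦clo(λx. (x x), ∅)}, K=[mulL(3)]>
6. <C=x, E={x↦clo(λx. (x x), ∅)}, K=[arg :: mulL(3)]>
7. <C=x, E={x↦clo(λx. (x x), ∅)}, K=[fun :: mulL(3)]>
… configuration repeats with period 3 (steps 5–7 recur indefinitely) …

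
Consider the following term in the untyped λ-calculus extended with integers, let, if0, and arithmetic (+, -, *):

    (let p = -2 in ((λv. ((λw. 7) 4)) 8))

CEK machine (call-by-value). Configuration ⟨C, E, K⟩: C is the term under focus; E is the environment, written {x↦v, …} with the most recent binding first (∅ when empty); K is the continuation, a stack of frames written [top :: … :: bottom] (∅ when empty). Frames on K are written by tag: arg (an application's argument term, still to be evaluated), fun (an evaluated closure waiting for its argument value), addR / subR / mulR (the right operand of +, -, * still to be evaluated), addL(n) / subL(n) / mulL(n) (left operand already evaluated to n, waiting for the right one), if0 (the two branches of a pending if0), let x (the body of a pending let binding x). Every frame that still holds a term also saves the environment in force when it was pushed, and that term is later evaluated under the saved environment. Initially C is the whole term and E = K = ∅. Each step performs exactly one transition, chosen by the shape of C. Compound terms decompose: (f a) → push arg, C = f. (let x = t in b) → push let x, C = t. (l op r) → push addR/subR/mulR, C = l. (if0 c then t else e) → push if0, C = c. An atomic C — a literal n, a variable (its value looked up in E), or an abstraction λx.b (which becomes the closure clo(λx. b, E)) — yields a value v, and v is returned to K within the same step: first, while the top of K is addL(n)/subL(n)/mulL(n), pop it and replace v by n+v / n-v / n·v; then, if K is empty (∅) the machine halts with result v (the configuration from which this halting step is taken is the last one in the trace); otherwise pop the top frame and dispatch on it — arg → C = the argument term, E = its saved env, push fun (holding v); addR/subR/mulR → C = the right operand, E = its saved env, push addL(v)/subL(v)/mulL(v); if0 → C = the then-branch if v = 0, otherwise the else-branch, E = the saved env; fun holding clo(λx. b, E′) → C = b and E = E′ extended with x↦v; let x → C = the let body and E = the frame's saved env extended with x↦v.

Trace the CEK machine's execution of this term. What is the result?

Answer: 7

Machine steps:
t=0: <C=(let p = -2 in ((λv. ((λw. 7) 4)) 8)), E=∅, K=∅>
t=1: <C=-2, E=∅, K=[let p]>
t=2: <C=((λv. ((λw. 7) 4)) 8), E={p↦-2}, K=∅>
t=3: <C=(λv. ((λw. 7) 4)), E={p↦-2}, K=[arg]>
t=4: <C=8, E={p↦-2}, K=[fun]>
t=5: <C=((λw. 7) 4), E={v↦8, p↦-2}, K=∅>
t=6: <C=(λw. 7), E={v↦8, p↦-2}, K=[arg]>
t=7: <C=4, E={v↦8, p↦-2}, K=[fun]>
t=8: <C=7, E={w↦4, v↦8, p↦-2}, K=∅>
→ final value 7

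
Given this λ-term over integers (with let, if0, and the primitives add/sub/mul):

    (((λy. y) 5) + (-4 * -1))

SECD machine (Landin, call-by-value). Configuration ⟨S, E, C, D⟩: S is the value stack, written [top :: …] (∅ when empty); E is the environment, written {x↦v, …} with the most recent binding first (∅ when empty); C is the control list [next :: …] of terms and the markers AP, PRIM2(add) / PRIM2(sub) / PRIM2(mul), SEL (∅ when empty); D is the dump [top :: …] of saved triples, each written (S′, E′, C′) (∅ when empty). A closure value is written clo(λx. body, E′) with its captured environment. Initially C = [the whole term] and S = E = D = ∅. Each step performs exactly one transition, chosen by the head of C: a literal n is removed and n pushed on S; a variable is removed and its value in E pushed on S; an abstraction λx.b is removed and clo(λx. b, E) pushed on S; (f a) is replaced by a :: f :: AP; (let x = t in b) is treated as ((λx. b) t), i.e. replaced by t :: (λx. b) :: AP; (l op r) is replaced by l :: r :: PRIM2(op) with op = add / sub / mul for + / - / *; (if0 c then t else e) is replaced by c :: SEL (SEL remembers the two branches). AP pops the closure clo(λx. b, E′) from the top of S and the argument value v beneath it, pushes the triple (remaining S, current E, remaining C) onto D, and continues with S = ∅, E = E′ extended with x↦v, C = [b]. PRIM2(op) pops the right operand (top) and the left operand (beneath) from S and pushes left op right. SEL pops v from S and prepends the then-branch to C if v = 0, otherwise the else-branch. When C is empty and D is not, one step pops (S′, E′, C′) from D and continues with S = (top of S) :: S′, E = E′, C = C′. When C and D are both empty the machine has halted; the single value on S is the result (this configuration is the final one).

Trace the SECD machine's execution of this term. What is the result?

[0] <S=∅, E=∅, C=[(((λy. y) 5) + (-4 * -1))], D=∅>
[1] <S=∅, E=∅, C=[((λy. y) 5) :: (-4 * -1) :: PRIM2(add)], D=∅>
[2] <S=∅, E=∅, C=[5 :: (λy. y) :: AP :: (-4 * -1) :: PRIM2(add)], D=∅>
[3] <S=[5], E=∅, C=[(λy. y) :: AP :: (-4 * -1) :: PRIM2(add)], D=∅>
[4] <S=[clo(λy. y, ∅) :: 5], E=∅, C=[AP :: (-4 * -1) :: PRIM2(add)], D=∅>
[5] <S=∅, E={y↦5}, C=[y], D=[(∅, ∅, [(-4 * -1) :: PRIM2(add)])]>
[6] <S=[5], E={y↦5}, C=∅, D=[(∅, ∅, [(-4 * -1) :: PRIM2(add)])]>
[7] <S=[5], E=∅, C=[(-4 * -1) :: PRIM2(add)], D=∅>
[8] <S=[5], E=∅, C=[-4 :: -1 :: PRIM2(mul) :: PRIM2(add)], D=∅>
[9] <S=[-4 :: 5], E=∅, C=[-1 :: PRIM2(mul) :: PRIM2(add)], D=∅>
[10] <S=[-1 :: -4 :: 5], E=∅, C=[PRIM2(mul) :: PRIM2(add)], D=∅>
[11] <S=[4 :: 5], E=∅, C=[PRIM2(add)], D=∅>
[12] <S=[9], E=∅, C=∅, D=∅>
→ final value 9

Answer: 9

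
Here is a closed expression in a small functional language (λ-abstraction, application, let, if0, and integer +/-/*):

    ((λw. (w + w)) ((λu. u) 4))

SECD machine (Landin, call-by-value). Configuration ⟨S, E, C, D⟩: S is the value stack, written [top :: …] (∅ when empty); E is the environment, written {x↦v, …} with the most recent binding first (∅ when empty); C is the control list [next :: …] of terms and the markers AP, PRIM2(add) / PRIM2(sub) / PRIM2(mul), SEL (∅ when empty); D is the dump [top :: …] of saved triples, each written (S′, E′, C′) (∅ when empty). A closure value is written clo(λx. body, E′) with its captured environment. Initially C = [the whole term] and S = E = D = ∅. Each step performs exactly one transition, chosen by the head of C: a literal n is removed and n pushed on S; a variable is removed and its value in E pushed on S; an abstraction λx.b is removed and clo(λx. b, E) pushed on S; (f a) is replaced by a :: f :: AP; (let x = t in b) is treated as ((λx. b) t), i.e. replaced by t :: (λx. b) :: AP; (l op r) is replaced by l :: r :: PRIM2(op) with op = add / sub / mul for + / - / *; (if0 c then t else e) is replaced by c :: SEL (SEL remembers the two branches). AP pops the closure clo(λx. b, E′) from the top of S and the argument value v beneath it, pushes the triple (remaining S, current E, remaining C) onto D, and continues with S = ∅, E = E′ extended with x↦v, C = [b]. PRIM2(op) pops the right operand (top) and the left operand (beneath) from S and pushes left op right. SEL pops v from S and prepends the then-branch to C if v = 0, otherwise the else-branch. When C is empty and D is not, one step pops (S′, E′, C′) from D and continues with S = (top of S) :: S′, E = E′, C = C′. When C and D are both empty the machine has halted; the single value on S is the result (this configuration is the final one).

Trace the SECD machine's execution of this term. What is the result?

[0] [S=∅ | E=∅ | C=[((λw. (w + w)) ((λu. u) 4))] | D=∅]
[1] [S=∅ | E=∅ | C=[((λu. u) 4) :: (λw. (w + w)) :: AP] | D=∅]
[2] [S=∅ | E=∅ | C=[4 :: (λu. u) :: AP :: (λw. (w + w)) :: AP] | D=∅]
[3] [S=[4] | E=∅ | C=[(λu. u) :: AP :: (λw. (w + w)) :: AP] | D=∅]
[4] [S=[clo(λu. u, ∅) :: 4] | E=∅ | C=[AP :: (λw. (w + w)) :: AP] | D=∅]
[5] [S=∅ | E={u↦4} | C=[u] | D=[(∅, ∅, [(λw. (w + w)) :: AP])]]
[6] [S=[4] | E={u↦4} | C=∅ | D=[(∅, ∅, [(λw. (w + w)) :: AP])]]
[7] [S=[4] | E=∅ | C=[(λw. (w + w)) :: AP] | D=∅]
[8] [S=[clo(λw. (w + w), ∅) :: 4] | E=∅ | C=[AP] | D=∅]
[9] [S=∅ | E={w↦4} | C=[(w + w)] | D=[(∅, ∅, ∅)]]
[10] [S=∅ | E={w↦4} | C=[w :: w :: PRIM2(add)] | D=[(∅, ∅, ∅)]]
[11] [S=[4] | E={w↦4} | C=[w :: PRIM2(add)] | D=[(∅, ∅, ∅)]]
[12] [S=[4 :: 4] | E={w↦4} | C=[PRIM2(add)] | D=[(∅, ∅, ∅)]]
[13] [S=[8] | E={w↦4} | C=∅ | D=[(∅, ∅, ∅)]]
[14] [S=[8] | E=∅ | C=∅ | D=∅]
→ final value 8

Answer: 8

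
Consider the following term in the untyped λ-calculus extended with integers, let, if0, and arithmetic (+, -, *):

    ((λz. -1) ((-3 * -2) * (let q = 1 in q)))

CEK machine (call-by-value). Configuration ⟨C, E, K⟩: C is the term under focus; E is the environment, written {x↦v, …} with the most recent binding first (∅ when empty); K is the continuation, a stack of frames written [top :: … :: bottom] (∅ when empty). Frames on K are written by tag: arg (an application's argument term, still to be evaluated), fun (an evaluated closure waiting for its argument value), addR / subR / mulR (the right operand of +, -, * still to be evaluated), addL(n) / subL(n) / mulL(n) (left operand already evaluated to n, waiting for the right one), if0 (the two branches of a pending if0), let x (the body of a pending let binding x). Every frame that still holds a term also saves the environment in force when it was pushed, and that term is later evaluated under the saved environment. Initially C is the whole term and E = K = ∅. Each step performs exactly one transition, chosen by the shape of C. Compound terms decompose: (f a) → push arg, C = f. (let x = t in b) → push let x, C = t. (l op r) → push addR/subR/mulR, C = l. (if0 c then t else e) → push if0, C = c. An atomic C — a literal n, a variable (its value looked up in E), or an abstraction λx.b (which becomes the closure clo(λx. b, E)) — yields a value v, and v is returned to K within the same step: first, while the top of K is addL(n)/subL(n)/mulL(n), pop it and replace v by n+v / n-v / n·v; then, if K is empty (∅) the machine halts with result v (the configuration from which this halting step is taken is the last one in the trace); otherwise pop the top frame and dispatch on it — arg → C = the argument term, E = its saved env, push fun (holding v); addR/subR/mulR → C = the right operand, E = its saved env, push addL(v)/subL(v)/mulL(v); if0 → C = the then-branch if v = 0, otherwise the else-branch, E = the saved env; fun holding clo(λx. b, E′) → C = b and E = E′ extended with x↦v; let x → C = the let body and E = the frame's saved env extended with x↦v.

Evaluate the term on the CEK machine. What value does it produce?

Answer: -1

Execution trace:
t=0: <C=((λz. -1) ((-3 * -2) * (let q = 1 in q))), E=∅, K=∅>
t=1: <C=(λz. -1), E=∅, K=[arg]>
t=2: <C=((-3 * -2) * (let q = 1 in q)), E=∅, K=[fun]>
t=3: <C=(-3 * -2), E=∅, K=[mulR :: fun]>
t=4: <C=-3, E=∅, K=[mulR :: mulR :: fun]>
t=5: <C=-2, E=∅, K=[mulL(-3) :: mulR :: fun]>
t=6: <C=(let q = 1 in q), E=∅, K=[mulL(6) :: fun]>
t=7: <C=1, E=∅, K=[let q :: mulL(6) :: fun]>
t=8: <C=q, E={q↦1}, K=[mulL(6) :: fun]>
t=9: <C=-1, E={z↦6}, K=∅>
→ final value -1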